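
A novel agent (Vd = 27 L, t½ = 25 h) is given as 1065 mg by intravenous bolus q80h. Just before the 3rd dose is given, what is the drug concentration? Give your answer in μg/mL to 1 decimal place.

4.8 μg/mL

f = (1/2)^(τ/t½) = (1/2)^(80/25) ≈ 0.1088.
C₀ = D/Vd = 1065/27 ≈ 39.444 μg/mL.
Before the 3rd dose, 2 doses have been given. Superposition: Cmin = C₀·(f + f²).
≈ 39.444 × (0.1088 + 0.0118) ≈ 39.444 × 0.1206 ≈ 4.757 μg/mL.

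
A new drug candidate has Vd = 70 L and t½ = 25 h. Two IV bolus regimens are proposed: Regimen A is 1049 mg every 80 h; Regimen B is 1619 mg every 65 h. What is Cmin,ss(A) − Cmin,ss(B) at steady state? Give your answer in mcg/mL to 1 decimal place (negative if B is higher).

-2.7 mcg/mL

Regimen A: f = (1/2)^(80/25) ≈ 0.1088; Cmin,ss = (1049/70)·f/(1−f) ≈ 1.829 mcg/mL.
Regimen B: f = (1/2)^(65/25) ≈ 0.1649; Cmin,ss = (1619/70)·f/(1−f) ≈ 4.567 mcg/mL.
Difference ≈ 1.829 − 4.567 ≈ -2.738 mcg/mL.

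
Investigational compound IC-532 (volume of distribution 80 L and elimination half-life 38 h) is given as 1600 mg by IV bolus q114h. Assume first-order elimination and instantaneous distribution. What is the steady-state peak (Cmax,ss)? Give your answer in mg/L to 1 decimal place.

τ = 114 h = 3 half-lives, so f = (1/2)^3 = 0.125.
Accumulation ratio R = 1/(1 − f) = 1/0.875 = 8/7.
Single-dose peak C₀ = D/Vd = 1600/80 = 20 mg/L.
Steady-state peak Cmax,ss = C₀·R = 20 × 8/7 ≈ 22.857 mg/L.

22.9 mg/L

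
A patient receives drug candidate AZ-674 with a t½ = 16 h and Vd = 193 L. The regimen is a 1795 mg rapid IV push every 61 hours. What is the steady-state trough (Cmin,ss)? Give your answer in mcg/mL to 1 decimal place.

k = ln2/t½ = ln2/16 ≈ 0.043322 h⁻¹; fraction remaining f = e^(−kτ) = e^(−0.043322×61) ≈ 0.0712.
Single-dose peak C₀ = D/Vd = 1795/193 ≈ 9.301 mcg/mL.
Steady-state trough Cmin,ss = C₀·f/(1−f) ≈ 9.301 × 0.0712/0.9288 ≈ 0.713 mcg/mL.

0.7 mcg/mL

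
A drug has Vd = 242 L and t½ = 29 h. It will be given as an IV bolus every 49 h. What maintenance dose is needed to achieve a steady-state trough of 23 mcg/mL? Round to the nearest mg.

12389 mg

τ/t½ = 49/29 ≈ 1.6897, so f = (1/2)^(49/29) ≈ 0.310001.
Cmin,ss = (D/Vd)·f/(1−f), so D = Cmin,ss·Vd·(1−f)/f.
D = 23 × 242 × (1−f)/f ≈ 23 × 242 × 2.22580 ≈ 12388.80 mg.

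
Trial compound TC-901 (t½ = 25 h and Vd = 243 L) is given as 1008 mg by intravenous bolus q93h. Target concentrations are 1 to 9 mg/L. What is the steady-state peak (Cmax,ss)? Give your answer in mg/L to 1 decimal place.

τ/t½ = 93/25 ≈ 3.72, so fraction remaining f = (1/2)^(93/25) ≈ 0.0759.
At steady state, accumulation factor R = 1/(1 − e^(−kτ)) ≈ 1.0821.
Single-dose peak C₀ = D/Vd = 1008/243 ≈ 4.148 mg/L.
Cmax,ss = C₀/(1 − f) ≈ 4.148/0.9241 ≈ 4.489 mg/L.
Peak 4.5 mg/L vs MTC 9 mg/L: below toxic threshold.

4.5 mg/L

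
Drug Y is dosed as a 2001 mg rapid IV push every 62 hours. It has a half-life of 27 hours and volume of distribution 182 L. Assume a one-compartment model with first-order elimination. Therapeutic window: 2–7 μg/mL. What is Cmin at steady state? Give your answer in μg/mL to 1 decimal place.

k = ln2/t½ = ln2/27 ≈ 0.025672 h⁻¹; fraction remaining f = e^(−kτ) = e^(−0.025672×62) ≈ 0.2036.
Single-dose peak C₀ = D/Vd = 2001/182 ≈ 10.995 μg/mL.
Steady-state trough Cmin,ss = C₀·f/(1−f) ≈ 10.995 × 0.2036/0.7964 ≈ 2.811 μg/mL.
Trough 2.8 μg/mL vs MEC 2 μg/mL: adequate.

2.8 μg/mL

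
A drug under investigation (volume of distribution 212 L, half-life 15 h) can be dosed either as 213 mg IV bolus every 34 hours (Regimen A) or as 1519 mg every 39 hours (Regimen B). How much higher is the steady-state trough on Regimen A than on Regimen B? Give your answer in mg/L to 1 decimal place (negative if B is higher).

Regimen A: f = (1/2)^(34/15) ≈ 0.2078; Cmin,ss = (213/212)·f/(1−f) ≈ 0.264 mg/L.
Regimen B: f = (1/2)^(39/15) ≈ 0.1649; Cmin,ss = (1519/212)·f/(1−f) ≈ 1.415 mg/L.
Difference ≈ 0.264 − 1.415 ≈ -1.151 mg/L.

-1.2 mg/L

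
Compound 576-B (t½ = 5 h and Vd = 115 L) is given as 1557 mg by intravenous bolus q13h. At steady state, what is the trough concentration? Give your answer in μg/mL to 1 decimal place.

2.7 μg/mL

τ/t½ = 13/5 ≈ 2.6, so fraction remaining f = (1/2)^(13/5) ≈ 0.1649.
At steady state, accumulation factor R = 1/(1 − e^(−kτ)) ≈ 1.1975.
Each bolus raises the concentration by D/Vd = 1557/115 ≈ 13.539 μg/mL.
Steady-state peak Cmax,ss = C₀·R ≈ 13.539 × 1.1975 ≈ 16.213 μg/mL.
Steady-state trough Cmin,ss = Cmax,ss·f ≈ 16.213 × 0.1649 ≈ 2.674 μg/mL.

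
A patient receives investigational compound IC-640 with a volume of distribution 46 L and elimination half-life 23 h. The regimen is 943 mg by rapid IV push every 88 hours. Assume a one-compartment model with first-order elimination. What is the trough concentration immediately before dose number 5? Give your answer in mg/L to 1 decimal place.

f = (1/2)^(τ/t½) = (1/2)^(88/23) ≈ 0.0705.
C₀ = D/Vd = 943/46 ≈ 20.500 mg/L.
Before the 5th dose, 4 doses have been given. Superposition: Cmin = C₀·(f + f² + … + f^4).
≈ 20.500 × (0.0705 + 0.0050 + 0.0004 + 0.0000) ≈ 20.500 × 0.0759 ≈ 1.556 mg/L.

1.6 mg/L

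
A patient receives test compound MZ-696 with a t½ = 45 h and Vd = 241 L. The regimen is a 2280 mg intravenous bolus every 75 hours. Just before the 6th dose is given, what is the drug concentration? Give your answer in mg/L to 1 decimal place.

4.3 mg/L

f = (1/2)^(τ/t½) = (1/2)^(75/45) ≈ 0.3150.
C₀ = D/Vd = 2280/241 ≈ 9.461 mg/L.
Before the 6th dose, 5 doses have been given. Superposition: Cmin = C₀·(f + f² + … + f^5).
≈ 9.461 × (0.3150 + 0.0992 + 0.0313 + 0.0098 + 0.0031) ≈ 9.461 × 0.4584 ≈ 4.337 mg/L.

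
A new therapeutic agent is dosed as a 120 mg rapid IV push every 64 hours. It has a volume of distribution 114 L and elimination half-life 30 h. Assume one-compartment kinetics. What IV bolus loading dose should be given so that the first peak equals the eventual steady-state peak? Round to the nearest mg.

f = (1/2)^(64/30) ≈ 0.227931; accumulation ratio R = 1/(1−f) ≈ 1.29522.
Loading dose to hit Cmax,ss on first dose: D_load = D_maint·R ≈ 120 × 1.29522 ≈ 155.43 mg.

155 mg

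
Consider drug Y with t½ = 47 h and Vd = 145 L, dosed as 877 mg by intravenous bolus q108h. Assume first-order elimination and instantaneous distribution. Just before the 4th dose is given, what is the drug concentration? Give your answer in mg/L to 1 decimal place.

1.5 mg/L

f = (1/2)^(τ/t½) = (1/2)^(108/47) ≈ 0.2034.
C₀ = D/Vd = 877/145 ≈ 6.048 mg/L.
Before the 4th dose, 3 doses have been given. Superposition: Cmin = C₀·(f + f² + … + f^3).
≈ 6.048 × (0.2034 + 0.0414 + 0.0084) ≈ 6.048 × 0.2532 ≈ 1.531 mg/L.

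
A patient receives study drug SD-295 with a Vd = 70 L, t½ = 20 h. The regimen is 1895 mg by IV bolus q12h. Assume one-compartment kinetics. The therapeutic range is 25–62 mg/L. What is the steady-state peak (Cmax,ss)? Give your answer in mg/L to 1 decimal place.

k = ln2/t½ = ln2/20 ≈ 0.034657 h⁻¹; fraction remaining f = e^(−kτ) = e^(−0.034657×12) ≈ 0.6598.
At steady state, accumulation factor R = 1/(1 − e^(−kτ)) ≈ 2.9394.
Each bolus raises the concentration by D/Vd = 1895/70 ≈ 27.071 mg/L.
Steady-state peak Cmax,ss = C₀·R ≈ 27.071 × 2.9394 ≈ 79.572 mg/L.
Peak 79.6 mg/L vs MTC 62 mg/L: exceeds toxic threshold.

79.6 mg/L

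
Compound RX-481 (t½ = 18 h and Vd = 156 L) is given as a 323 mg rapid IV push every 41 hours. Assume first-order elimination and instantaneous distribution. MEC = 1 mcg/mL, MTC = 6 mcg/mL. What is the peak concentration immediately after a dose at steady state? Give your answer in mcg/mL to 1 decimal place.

k = ln2/t½ = ln2/18 ≈ 0.038508 h⁻¹; fraction remaining f = e^(−kτ) = e^(−0.038508×41) ≈ 0.2062.
Accumulation ratio R = 1/(1 − f) ≈ 1/0.7938 ≈ 1.2598.
Single-dose peak C₀ = D/Vd = 323/156 ≈ 2.071 mcg/mL.
Steady-state peak Cmax,ss = C₀·R ≈ 2.071 × 1.2598 ≈ 2.609 mcg/mL.
Peak 2.6 mcg/mL vs MTC 6 mcg/mL: below toxic threshold.

2.6 mcg/mL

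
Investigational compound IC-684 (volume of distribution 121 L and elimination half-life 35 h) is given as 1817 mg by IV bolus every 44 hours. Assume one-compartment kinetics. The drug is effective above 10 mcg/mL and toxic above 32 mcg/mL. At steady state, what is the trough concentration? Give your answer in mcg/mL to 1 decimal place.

10.8 mcg/mL

k = ln2/t½ = ln2/35 ≈ 0.019804 h⁻¹; fraction remaining f = e^(−kτ) = e^(−0.019804×44) ≈ 0.4184.
At steady state, accumulation factor R = 1/(1 − e^(−kτ)) ≈ 1.7194.
Each bolus raises the concentration by D/Vd = 1817/121 ≈ 15.017 mcg/mL.
Steady-state peak Cmax,ss = C₀·R ≈ 15.017 × 1.7194 ≈ 25.820 mcg/mL.
One interval later, Cmin,ss = Cmax,ss·e^(−kτ) ≈ 25.820 × 0.4184 ≈ 10.803 mcg/mL.
Trough 10.8 mcg/mL vs MEC 10 mcg/mL: adequate.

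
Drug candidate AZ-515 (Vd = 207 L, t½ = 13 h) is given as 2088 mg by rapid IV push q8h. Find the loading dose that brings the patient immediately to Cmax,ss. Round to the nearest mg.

6013 mg

f = (1/2)^(8/13) ≈ 0.652756; accumulation ratio R = 1/(1−f) ≈ 2.87982.
Loading dose to hit Cmax,ss on first dose: D_load = D_maint·R ≈ 2088 × 2.87982 ≈ 6013.06 mg.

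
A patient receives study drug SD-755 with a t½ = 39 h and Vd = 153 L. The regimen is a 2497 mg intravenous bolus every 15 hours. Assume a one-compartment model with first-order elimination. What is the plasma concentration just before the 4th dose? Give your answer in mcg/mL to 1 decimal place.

f = (1/2)^(τ/t½) = (1/2)^(15/39) ≈ 0.7660.
C₀ = D/Vd = 2497/153 ≈ 16.320 mcg/mL.
Before the 4th dose, 3 doses have been given. Superposition: Cmin = C₀·(f + f² + … + f^3).
≈ 16.320 × (0.7660 + 0.5868 + 0.4495) ≈ 16.320 × 1.8023 ≈ 29.414 mcg/mL.

29.4 mcg/mL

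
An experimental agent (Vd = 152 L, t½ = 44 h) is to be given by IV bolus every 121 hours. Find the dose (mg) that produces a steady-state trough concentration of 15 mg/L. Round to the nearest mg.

13058 mg

τ/t½ = 121/44 ≈ 2.75, so f = (1/2)^(121/44) ≈ 0.148651.
Cmin,ss = (D/Vd)·f/(1−f), so D = Cmin,ss·Vd·(1−f)/f.
D = 15 × 152 × (1−f)/f ≈ 15 × 152 × 5.72717 ≈ 13057.95 mg.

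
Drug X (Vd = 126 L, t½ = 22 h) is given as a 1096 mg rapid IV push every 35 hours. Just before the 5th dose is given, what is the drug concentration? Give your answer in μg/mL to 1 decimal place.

4.3 μg/mL

f = (1/2)^(τ/t½) = (1/2)^(35/22) ≈ 0.3320.
C₀ = D/Vd = 1096/126 ≈ 8.698 μg/mL.
Before the 5th dose, 4 doses have been given. Superposition: Cmin = C₀·(f + f² + … + f^4).
≈ 8.698 × (0.3320 + 0.1102 + 0.0366 + 0.0121) ≈ 8.698 × 0.4909 ≈ 4.270 μg/mL.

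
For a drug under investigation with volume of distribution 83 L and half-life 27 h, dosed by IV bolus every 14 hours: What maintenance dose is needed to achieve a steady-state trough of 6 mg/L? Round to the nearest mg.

215 mg

τ/t½ = 14/27 ≈ 0.51852, so f = (1/2)^(14/27) ≈ 0.698088.
Cmin,ss = (D/Vd)·f/(1−f), so D = Cmin,ss·Vd·(1−f)/f.
D = 6 × 83 × (1−f)/f ≈ 6 × 83 × 0.43248 ≈ 215.38 mg.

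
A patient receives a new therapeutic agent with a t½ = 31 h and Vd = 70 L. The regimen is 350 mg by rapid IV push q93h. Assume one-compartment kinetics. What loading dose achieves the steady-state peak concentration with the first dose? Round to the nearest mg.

f = (1/2)^(93/31) ≈ 0.125000; accumulation ratio R = 1/(1−f) ≈ 1.14286.
Loading dose to hit Cmax,ss on first dose: D_load = D_maint·R ≈ 350 × 1.14286 ≈ 400.00 mg.

400 mg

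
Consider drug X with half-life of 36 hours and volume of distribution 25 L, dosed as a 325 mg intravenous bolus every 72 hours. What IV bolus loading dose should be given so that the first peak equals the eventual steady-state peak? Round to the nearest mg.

433 mg

f = (1/2)^(72/36) ≈ 0.250000; accumulation ratio R = 1/(1−f) ≈ 1.33333.
Loading dose to hit Cmax,ss on first dose: D_load = D_maint·R ≈ 325 × 1.33333 ≈ 433.33 mg.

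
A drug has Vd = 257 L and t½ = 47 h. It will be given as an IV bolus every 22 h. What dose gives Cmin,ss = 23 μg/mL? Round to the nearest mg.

2266 mg

τ/t½ = 22/47 ≈ 0.46809, so f = (1/2)^(22/47) ≈ 0.722923.
Cmin,ss = (D/Vd)·f/(1−f), so D = Cmin,ss·Vd·(1−f)/f.
D = 23 × 257 × (1−f)/f ≈ 23 × 257 × 0.38327 ≈ 2265.51 mg.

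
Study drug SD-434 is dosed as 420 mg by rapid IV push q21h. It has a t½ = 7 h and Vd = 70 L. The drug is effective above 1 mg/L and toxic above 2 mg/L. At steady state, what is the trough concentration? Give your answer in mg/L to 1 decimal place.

0.9 mg/L

The dosing interval is 3 half-lives, so f = 2^(−3) = 0.125.
Accumulation ratio R = 1/(1 − f) = 1/0.875 = 8/7.
Single-dose peak C₀ = D/Vd = 420/70 = 6 mg/L.
Steady-state peak Cmax,ss = C₀·R = 6 × 8/7 ≈ 6.857 mg/L.
Steady-state trough Cmin,ss = Cmax,ss·f ≈ 6.857 × 0.125 ≈ 0.857 mg/L.
Trough 0.9 mg/L vs MEC 1 mg/L: subtherapeutic.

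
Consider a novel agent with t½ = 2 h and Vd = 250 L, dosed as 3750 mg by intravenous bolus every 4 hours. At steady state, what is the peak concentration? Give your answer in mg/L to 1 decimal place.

20.0 mg/L

The dosing interval is 2 half-lives, so f = 2^(−2) = 0.25.
At steady state, R = 1/(1 − 0.25) = 4/3.
Single-dose peak C₀ = D/Vd = 3750/250 = 15 mg/L.
Steady-state peak Cmax,ss = C₀·R = 15 × 4/3 ≈ 20.000 mg/L.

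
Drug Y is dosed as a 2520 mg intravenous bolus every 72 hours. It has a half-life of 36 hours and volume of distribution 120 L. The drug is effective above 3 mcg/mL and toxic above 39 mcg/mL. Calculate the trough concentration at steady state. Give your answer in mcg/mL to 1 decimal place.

7.0 mcg/mL

τ = 72 h = 2 half-lives, so f = (1/2)^2 = 0.25.
At steady state, R = 1/(1 − 0.25) = 4/3.
Single-dose peak C₀ = D/Vd = 2520/120 = 21 mcg/mL.
Steady-state peak Cmax,ss = C₀·R = 21 × 4/3 ≈ 28.000 mcg/mL.
Steady-state trough Cmin,ss = Cmax,ss·f ≈ 28.000 × 0.25 ≈ 7.000 mcg/mL.
Trough 7.0 mcg/mL vs MEC 3 mcg/mL: adequate.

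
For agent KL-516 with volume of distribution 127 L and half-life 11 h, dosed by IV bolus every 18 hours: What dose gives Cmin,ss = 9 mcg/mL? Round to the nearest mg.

τ/t½ = 18/11 ≈ 1.6364, so f = (1/2)^(18/11) ≈ 0.321666.
Cmin,ss = (D/Vd)·f/(1−f), so D = Cmin,ss·Vd·(1−f)/f.
D = 9 × 127 × (1−f)/f ≈ 9 × 127 × 2.10881 ≈ 2410.37 mg.

2410 mg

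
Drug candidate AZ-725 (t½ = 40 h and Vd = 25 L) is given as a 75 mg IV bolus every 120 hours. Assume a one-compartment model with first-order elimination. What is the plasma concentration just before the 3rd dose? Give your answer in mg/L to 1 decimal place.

0.4 mg/L

f = (1/2)^(τ/t½) = (1/2)^(120/40) ≈ 0.1250.
C₀ = D/Vd = 75/25 ≈ 3.000 mg/L.
Before the 3rd dose, 2 doses have been given. Superposition: Cmin = C₀·(f + f²).
≈ 3.000 × (0.1250 + 0.0156) ≈ 3.000 × 0.1406 ≈ 0.422 mg/L.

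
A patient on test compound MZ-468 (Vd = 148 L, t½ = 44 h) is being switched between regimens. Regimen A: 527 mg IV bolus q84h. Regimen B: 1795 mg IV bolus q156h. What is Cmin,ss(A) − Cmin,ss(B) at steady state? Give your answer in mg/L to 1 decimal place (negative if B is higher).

Regimen A: f = (1/2)^(84/44) ≈ 0.2663; Cmin,ss = (527/148)·f/(1−f) ≈ 1.292 mg/L.
Regimen B: f = (1/2)^(156/44) ≈ 0.0856; Cmin,ss = (1795/148)·f/(1−f) ≈ 1.135 mg/L.
Difference ≈ 1.292 − 1.135 ≈ 0.157 mg/L.

0.2 mg/L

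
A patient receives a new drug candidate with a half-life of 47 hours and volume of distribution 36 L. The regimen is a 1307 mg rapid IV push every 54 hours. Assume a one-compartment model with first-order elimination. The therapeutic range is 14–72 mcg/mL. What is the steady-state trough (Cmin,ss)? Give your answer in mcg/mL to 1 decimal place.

29.8 mcg/mL

τ/t½ = 54/47 ≈ 1.1489, so fraction remaining f = (1/2)^(54/47) ≈ 0.4510.
Each bolus raises the concentration by D/Vd = 1307/36 ≈ 36.306 mcg/mL.
Steady-state trough Cmin,ss = C₀·f/(1−f) ≈ 36.306 × 0.4510/0.5490 ≈ 29.825 mcg/mL.
Trough 29.8 mcg/mL vs MEC 14 mcg/mL: adequate.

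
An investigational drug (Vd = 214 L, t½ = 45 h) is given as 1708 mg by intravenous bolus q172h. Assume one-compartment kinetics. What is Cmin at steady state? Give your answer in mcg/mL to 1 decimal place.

Over one 172-h interval, 172/45 ≈ 3.8222 half-lives elapse, leaving f ≈ 0.0707 of each dose.
Single-dose peak C₀ = D/Vd = 1708/214 ≈ 7.981 mcg/mL.
Steady-state trough Cmin,ss = C₀·f/(1−f) ≈ 7.981 × 0.0707/0.9293 ≈ 0.607 mcg/mL.

0.6 mcg/mL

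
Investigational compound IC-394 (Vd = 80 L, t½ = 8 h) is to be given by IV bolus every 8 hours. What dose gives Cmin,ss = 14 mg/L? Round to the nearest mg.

τ/t½ = 8/8 ≈ 1, so f = (1/2)^(8/8) ≈ 0.500000.
Cmin,ss = (D/Vd)·f/(1−f), so D = Cmin,ss·Vd·(1−f)/f.
D = 14 × 80 × (1−f)/f ≈ 14 × 80 × 1.00000 ≈ 1120.00 mg.

1120 mg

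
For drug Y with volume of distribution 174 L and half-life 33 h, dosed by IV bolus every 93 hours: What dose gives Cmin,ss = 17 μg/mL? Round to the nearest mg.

17904 mg

τ/t½ = 93/33 ≈ 2.8182, so f = (1/2)^(93/33) ≈ 0.141789.
Cmin,ss = (D/Vd)·f/(1−f), so D = Cmin,ss·Vd·(1−f)/f.
D = 17 × 174 × (1−f)/f ≈ 17 × 174 × 6.05273 ≈ 17903.98 mg.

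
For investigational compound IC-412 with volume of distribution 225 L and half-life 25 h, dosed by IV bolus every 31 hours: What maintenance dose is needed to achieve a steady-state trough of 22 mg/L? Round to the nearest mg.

6742 mg

τ/t½ = 31/25 ≈ 1.24, so f = (1/2)^(31/25) ≈ 0.423373.
Cmin,ss = (D/Vd)·f/(1−f), so D = Cmin,ss·Vd·(1−f)/f.
D = 22 × 225 × (1−f)/f ≈ 22 × 225 × 1.36198 ≈ 6741.80 mg.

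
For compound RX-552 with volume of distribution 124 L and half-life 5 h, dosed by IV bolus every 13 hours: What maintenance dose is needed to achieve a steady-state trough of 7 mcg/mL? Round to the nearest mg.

4395 mg

τ/t½ = 13/5 ≈ 2.6, so f = (1/2)^(13/5) ≈ 0.164938.
Cmin,ss = (D/Vd)·f/(1−f), so D = Cmin,ss·Vd·(1−f)/f.
D = 7 × 124 × (1−f)/f ≈ 7 × 124 × 5.06288 ≈ 4394.58 mg.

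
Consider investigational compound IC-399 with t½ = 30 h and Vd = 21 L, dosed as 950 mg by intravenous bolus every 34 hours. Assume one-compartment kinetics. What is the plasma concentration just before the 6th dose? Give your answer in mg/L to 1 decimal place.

f = (1/2)^(τ/t½) = (1/2)^(34/30) ≈ 0.4559.
C₀ = D/Vd = 950/21 ≈ 45.238 mg/L.
Before the 6th dose, 5 doses have been given. Superposition: Cmin = C₀·(f + f² + … + f^5).
≈ 45.238 × (0.4559 + 0.2078 + 0.0948 + 0.0432 + 0.0197) ≈ 45.238 × 0.8214 ≈ 37.158 mg/L.

37.2 mg/L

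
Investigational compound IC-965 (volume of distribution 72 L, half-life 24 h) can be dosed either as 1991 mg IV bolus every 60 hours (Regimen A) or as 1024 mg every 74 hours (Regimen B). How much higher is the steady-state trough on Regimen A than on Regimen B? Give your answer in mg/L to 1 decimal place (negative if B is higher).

4.0 mg/L

Regimen A: f = (1/2)^(60/24) ≈ 0.1768; Cmin,ss = (1991/72)·f/(1−f) ≈ 5.939 mg/L.
Regimen B: f = (1/2)^(74/24) ≈ 0.1180; Cmin,ss = (1024/72)·f/(1−f) ≈ 1.903 mg/L.
Difference ≈ 5.939 − 1.903 ≈ 4.036 mg/L.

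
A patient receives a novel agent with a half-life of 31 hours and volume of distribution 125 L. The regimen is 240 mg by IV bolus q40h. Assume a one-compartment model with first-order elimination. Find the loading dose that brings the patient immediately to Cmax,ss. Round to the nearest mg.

f = (1/2)^(40/31) ≈ 0.408860; accumulation ratio R = 1/(1−f) ≈ 1.69165.
Loading dose to hit Cmax,ss on first dose: D_load = D_maint·R ≈ 240 × 1.69165 ≈ 406.00 mg.

406 mg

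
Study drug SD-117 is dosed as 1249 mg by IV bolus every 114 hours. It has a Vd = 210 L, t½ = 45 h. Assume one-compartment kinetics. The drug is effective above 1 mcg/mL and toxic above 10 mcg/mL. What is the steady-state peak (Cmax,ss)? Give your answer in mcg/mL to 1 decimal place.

7.2 mcg/mL

τ/t½ = 114/45 ≈ 2.5333, so fraction remaining f = (1/2)^(114/45) ≈ 0.1727.
Accumulation ratio R = 1/(1 − f) ≈ 1/0.8273 ≈ 1.2088.
Each bolus raises the concentration by D/Vd = 1249/210 ≈ 5.948 mcg/mL.
Cmax,ss = C₀/(1 − f) ≈ 5.948/0.8273 ≈ 7.190 mcg/mL.
Peak 7.2 mcg/mL vs MTC 10 mcg/mL: below toxic threshold.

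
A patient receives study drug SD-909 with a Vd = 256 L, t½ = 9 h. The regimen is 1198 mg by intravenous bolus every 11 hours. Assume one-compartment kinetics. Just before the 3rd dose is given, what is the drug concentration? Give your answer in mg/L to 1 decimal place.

f = (1/2)^(τ/t½) = (1/2)^(11/9) ≈ 0.4286.
C₀ = D/Vd = 1198/256 ≈ 4.680 mg/L.
Before the 3rd dose, 2 doses have been given. Superposition: Cmin = C₀·(f + f²).
≈ 4.680 × (0.4286 + 0.1837) ≈ 4.680 × 0.6123 ≈ 2.866 mg/L.

2.9 mg/L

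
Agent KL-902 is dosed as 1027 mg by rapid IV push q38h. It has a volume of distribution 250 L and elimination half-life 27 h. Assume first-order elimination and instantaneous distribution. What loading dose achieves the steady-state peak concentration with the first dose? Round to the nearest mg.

1648 mg

f = (1/2)^(38/27) ≈ 0.376989; accumulation ratio R = 1/(1−f) ≈ 1.60511.
Loading dose to hit Cmax,ss on first dose: D_load = D_maint·R ≈ 1027 × 1.60511 ≈ 1648.45 mg.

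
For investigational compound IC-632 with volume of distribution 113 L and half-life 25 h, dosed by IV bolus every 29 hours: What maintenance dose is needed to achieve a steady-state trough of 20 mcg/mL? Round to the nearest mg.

2790 mg

τ/t½ = 29/25 ≈ 1.16, so f = (1/2)^(29/25) ≈ 0.447513.
Cmin,ss = (D/Vd)·f/(1−f), so D = Cmin,ss·Vd·(1−f)/f.
D = 20 × 113 × (1−f)/f ≈ 20 × 113 × 1.23457 ≈ 2790.13 mg.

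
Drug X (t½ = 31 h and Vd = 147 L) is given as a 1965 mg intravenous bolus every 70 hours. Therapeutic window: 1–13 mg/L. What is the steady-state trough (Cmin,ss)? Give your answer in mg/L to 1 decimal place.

τ/t½ = 70/31 ≈ 2.2581, so fraction remaining f = (1/2)^(70/31) ≈ 0.2091.
At steady state, accumulation factor R = 1/(1 − e^(−kτ)) ≈ 1.2644.
Single-dose peak C₀ = D/Vd = 1965/147 ≈ 13.367 mg/L.
Steady-state peak Cmax,ss = C₀·R ≈ 13.367 × 1.2644 ≈ 16.901 mg/L.
Steady-state trough Cmin,ss = Cmax,ss·f ≈ 16.901 × 0.2091 ≈ 3.534 mg/L.
Trough 3.5 mg/L vs MEC 1 mg/L: adequate.

3.5 mg/L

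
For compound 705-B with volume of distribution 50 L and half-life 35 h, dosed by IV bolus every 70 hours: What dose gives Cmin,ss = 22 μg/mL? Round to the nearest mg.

3300 mg

τ/t½ = 70/35 ≈ 2, so f = (1/2)^(70/35) ≈ 0.250000.
Cmin,ss = (D/Vd)·f/(1−f), so D = Cmin,ss·Vd·(1−f)/f.
D = 22 × 50 × (1−f)/f ≈ 22 × 50 × 3.00000 ≈ 3300.00 mg.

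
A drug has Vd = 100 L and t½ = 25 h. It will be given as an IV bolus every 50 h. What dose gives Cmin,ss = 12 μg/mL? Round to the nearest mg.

3600 mg

τ/t½ = 50/25 ≈ 2, so f = (1/2)^(50/25) ≈ 0.250000.
Cmin,ss = (D/Vd)·f/(1−f), so D = Cmin,ss·Vd·(1−f)/f.
D = 12 × 100 × (1−f)/f ≈ 12 × 100 × 3.00000 ≈ 3600.00 mg.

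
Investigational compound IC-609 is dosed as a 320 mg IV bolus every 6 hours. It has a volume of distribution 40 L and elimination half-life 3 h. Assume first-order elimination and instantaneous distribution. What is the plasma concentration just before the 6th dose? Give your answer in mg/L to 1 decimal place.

f = (1/2)^(τ/t½) = (1/2)^(6/3) ≈ 0.2500.
C₀ = D/Vd = 320/40 ≈ 8.000 mg/L.
Before the 6th dose, 5 doses have been given. Superposition: Cmin = C₀·(f + f² + … + f^5).
≈ 8.000 × (0.2500 + 0.0625 + 0.0156 + 0.0039 + 0.0010) ≈ 8.000 × 0.3330 ≈ 2.664 mg/L.

2.7 mg/L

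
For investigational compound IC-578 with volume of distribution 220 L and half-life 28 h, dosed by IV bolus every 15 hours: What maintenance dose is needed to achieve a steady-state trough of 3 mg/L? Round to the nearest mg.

297 mg

τ/t½ = 15/28 ≈ 0.53571, so f = (1/2)^(15/28) ≈ 0.689817.
Cmin,ss = (D/Vd)·f/(1−f), so D = Cmin,ss·Vd·(1−f)/f.
D = 3 × 220 × (1−f)/f ≈ 3 × 220 × 0.44966 ≈ 296.78 mg.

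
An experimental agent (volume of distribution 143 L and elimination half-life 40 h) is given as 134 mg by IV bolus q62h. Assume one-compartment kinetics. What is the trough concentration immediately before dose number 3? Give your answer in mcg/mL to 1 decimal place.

f = (1/2)^(τ/t½) = (1/2)^(62/40) ≈ 0.3415.
C₀ = D/Vd = 134/143 ≈ 0.937 mcg/mL.
Before the 3rd dose, 2 doses have been given. Superposition: Cmin = C₀·(f + f²).
≈ 0.937 × (0.3415 + 0.1166) ≈ 0.937 × 0.4581 ≈ 0.429 mcg/mL.

0.4 mcg/mL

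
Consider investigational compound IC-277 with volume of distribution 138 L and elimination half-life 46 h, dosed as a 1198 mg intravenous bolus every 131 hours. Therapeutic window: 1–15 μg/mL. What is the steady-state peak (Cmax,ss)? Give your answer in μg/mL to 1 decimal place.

10.1 μg/mL

k = ln2/t½ = ln2/46 ≈ 0.015068 h⁻¹; fraction remaining f = e^(−kτ) = e^(−0.015068×131) ≈ 0.1389.
Accumulation ratio R = 1/(1 − f) ≈ 1/0.8611 ≈ 1.1613.
Single-dose peak C₀ = D/Vd = 1198/138 ≈ 8.681 μg/mL.
Cmax,ss = C₀/(1 − f) ≈ 8.681/0.8611 ≈ 10.081 μg/mL.
Peak 10.1 μg/mL vs MTC 15 μg/mL: below toxic threshold.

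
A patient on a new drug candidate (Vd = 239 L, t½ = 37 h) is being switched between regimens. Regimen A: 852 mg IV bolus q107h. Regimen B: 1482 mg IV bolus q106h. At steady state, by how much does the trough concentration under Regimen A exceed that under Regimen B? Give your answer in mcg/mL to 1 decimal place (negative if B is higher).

Regimen A: f = (1/2)^(107/37) ≈ 0.1347; Cmin,ss = (852/239)·f/(1−f) ≈ 0.555 mcg/mL.
Regimen B: f = (1/2)^(106/37) ≈ 0.1373; Cmin,ss = (1482/239)·f/(1−f) ≈ 0.987 mcg/mL.
Difference ≈ 0.555 − 0.987 ≈ -0.432 mcg/mL.

-0.4 mcg/mL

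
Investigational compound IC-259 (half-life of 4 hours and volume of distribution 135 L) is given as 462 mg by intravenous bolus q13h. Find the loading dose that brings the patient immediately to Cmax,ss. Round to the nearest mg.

516 mg

f = (1/2)^(13/4) ≈ 0.105112; accumulation ratio R = 1/(1−f) ≈ 1.11746.
Loading dose to hit Cmax,ss on first dose: D_load = D_maint·R ≈ 462 × 1.11746 ≈ 516.27 mg.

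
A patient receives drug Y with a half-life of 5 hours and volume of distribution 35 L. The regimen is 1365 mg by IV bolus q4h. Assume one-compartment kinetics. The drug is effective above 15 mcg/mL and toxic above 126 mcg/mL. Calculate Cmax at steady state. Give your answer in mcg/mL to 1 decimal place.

91.6 mcg/mL

τ/t½ = 4/5 ≈ 0.8, so fraction remaining f = (1/2)^(4/5) ≈ 0.5743.
Accumulation ratio R = 1/(1 − f) ≈ 1/0.4257 ≈ 2.3491.
Single-dose peak C₀ = D/Vd = 1365/35 ≈ 39.000 mcg/mL.
Steady-state peak Cmax,ss = C₀·R ≈ 39.000 × 2.3491 ≈ 91.615 mcg/mL.
Peak 91.6 mcg/mL vs MTC 126 mcg/mL: below toxic threshold.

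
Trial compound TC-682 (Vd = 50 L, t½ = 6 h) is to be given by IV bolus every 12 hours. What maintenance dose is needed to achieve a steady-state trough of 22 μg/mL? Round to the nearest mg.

3300 mg

τ/t½ = 12/6 ≈ 2, so f = (1/2)^(12/6) ≈ 0.250000.
Cmin,ss = (D/Vd)·f/(1−f), so D = Cmin,ss·Vd·(1−f)/f.
D = 22 × 50 × (1−f)/f ≈ 22 × 50 × 3.00000 ≈ 3300.00 mg.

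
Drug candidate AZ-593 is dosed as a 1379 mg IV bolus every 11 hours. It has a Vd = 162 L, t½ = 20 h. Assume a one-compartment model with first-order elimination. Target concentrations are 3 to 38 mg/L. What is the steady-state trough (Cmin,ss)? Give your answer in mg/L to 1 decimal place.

18.3 mg/L

τ/t½ = 11/20 ≈ 0.55, so fraction remaining f = (1/2)^(11/20) ≈ 0.6830.
Accumulation ratio R = 1/(1 − f) ≈ 1/0.3170 ≈ 3.1546.
Single-dose peak C₀ = D/Vd = 1379/162 ≈ 8.512 mg/L.
Cmax,ss = C₀/(1 − f) ≈ 8.512/0.3170 ≈ 26.852 mg/L.
One interval later, Cmin,ss = Cmax,ss·e^(−kτ) ≈ 26.852 × 0.6830 ≈ 18.340 mg/L.
Trough 18.3 mg/L vs MEC 3 mg/L: adequate.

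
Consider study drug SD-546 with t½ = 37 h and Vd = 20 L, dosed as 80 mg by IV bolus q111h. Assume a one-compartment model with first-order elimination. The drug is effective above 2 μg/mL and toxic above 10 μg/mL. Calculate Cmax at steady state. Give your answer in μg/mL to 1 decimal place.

The dosing interval is 3 half-lives, so f = 2^(−3) = 0.125.
Accumulation ratio R = 1/(1 − f) = 1/0.875 = 8/7.
Single-dose peak C₀ = D/Vd = 80/20 = 4 μg/mL.
Steady-state peak Cmax,ss = C₀·R = 4 × 8/7 ≈ 4.571 μg/mL.
Peak 4.6 μg/mL vs MTC 10 μg/mL: below toxic threshold.

4.6 μg/mL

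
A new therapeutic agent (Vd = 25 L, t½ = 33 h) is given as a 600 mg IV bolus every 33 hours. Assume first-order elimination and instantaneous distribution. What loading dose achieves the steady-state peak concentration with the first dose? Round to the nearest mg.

1200 mg

f = (1/2)^(33/33) ≈ 0.500000; accumulation ratio R = 1/(1−f) ≈ 2.00000.
Loading dose to hit Cmax,ss on first dose: D_load = D_maint·R ≈ 600 × 2.00000 ≈ 1200.00 mg.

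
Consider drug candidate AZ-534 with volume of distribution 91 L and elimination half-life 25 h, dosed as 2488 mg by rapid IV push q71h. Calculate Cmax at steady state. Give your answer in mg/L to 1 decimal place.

τ/t½ = 71/25 ≈ 2.84, so fraction remaining f = (1/2)^(71/25) ≈ 0.1397.
At steady state, accumulation factor R = 1/(1 − e^(−kτ)) ≈ 1.1624.
Each bolus raises the concentration by D/Vd = 2488/91 ≈ 27.341 mg/L.
Steady-state peak Cmax,ss = C₀·R ≈ 27.341 × 1.1624 ≈ 31.781 mg/L.

31.8 mg/L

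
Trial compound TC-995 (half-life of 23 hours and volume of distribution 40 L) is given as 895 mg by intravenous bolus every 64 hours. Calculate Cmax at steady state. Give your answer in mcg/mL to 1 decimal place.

26.2 mcg/mL

Over one 64-h interval, 64/23 ≈ 2.7826 half-lives elapse, leaving f ≈ 0.1453 of each dose.
At steady state, accumulation factor R = 1/(1 − e^(−kτ)) ≈ 1.1700.
Each bolus raises the concentration by D/Vd = 895/40 ≈ 22.375 mcg/mL.
Steady-state peak Cmax,ss = C₀·R ≈ 22.375 × 1.1700 ≈ 26.179 mcg/mL.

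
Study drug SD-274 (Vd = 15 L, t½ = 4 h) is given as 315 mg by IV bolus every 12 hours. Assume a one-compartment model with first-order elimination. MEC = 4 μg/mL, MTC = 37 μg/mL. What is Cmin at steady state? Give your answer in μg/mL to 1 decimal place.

τ = 12 h = 3 half-lives, so f = (1/2)^3 = 0.125.
At steady state, R = 1/(1 − 0.125) = 8/7.
Single-dose peak C₀ = D/Vd = 315/15 = 21 μg/mL.
Steady-state peak Cmax,ss = C₀·R = 21 × 8/7 ≈ 24.000 μg/mL.
Steady-state trough Cmin,ss = Cmax,ss·f ≈ 24.000 × 0.125 ≈ 3.000 μg/mL.
Trough 3.0 μg/mL vs MEC 4 μg/mL: subtherapeutic.

3.0 μg/mL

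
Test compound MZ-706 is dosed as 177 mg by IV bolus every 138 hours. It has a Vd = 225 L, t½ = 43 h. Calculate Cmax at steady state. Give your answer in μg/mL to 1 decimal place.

0.9 μg/mL

τ/t½ = 138/43 ≈ 3.2093, so fraction remaining f = (1/2)^(138/43) ≈ 0.1081.
Accumulation ratio R = 1/(1 − f) ≈ 1/0.8919 ≈ 1.1212.
Each bolus raises the concentration by D/Vd = 177/225 ≈ 0.787 μg/mL.
Steady-state peak Cmax,ss = C₀·R ≈ 0.787 × 1.1212 ≈ 0.882 μg/mL.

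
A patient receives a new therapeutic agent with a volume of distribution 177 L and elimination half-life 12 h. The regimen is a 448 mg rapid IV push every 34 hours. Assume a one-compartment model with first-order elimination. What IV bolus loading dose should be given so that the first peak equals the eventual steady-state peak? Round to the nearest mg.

f = (1/2)^(34/12) ≈ 0.140308; accumulation ratio R = 1/(1−f) ≈ 1.16321.
Loading dose to hit Cmax,ss on first dose: D_load = D_maint·R ≈ 448 × 1.16321 ≈ 521.12 mg.

521 mg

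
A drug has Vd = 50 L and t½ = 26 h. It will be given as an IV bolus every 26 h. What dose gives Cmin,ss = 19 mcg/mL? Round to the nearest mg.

950 mg

τ/t½ = 26/26 ≈ 1, so f = (1/2)^(26/26) ≈ 0.500000.
Cmin,ss = (D/Vd)·f/(1−f), so D = Cmin,ss·Vd·(1−f)/f.
D = 19 × 50 × (1−f)/f ≈ 19 × 50 × 1.00000 ≈ 950.00 mg.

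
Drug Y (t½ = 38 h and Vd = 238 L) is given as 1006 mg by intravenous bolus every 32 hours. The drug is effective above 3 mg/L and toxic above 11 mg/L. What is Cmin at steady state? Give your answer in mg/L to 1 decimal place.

5.3 mg/L

k = ln2/t½ = ln2/38 ≈ 0.018241 h⁻¹; fraction remaining f = e^(−kτ) = e^(−0.018241×32) ≈ 0.5578.
Each bolus raises the concentration by D/Vd = 1006/238 ≈ 4.227 mg/L.
Steady-state trough Cmin,ss = C₀·f/(1−f) ≈ 4.227 × 0.5578/0.4422 ≈ 5.332 mg/L.
Trough 5.3 mg/L vs MEC 3 mg/L: adequate.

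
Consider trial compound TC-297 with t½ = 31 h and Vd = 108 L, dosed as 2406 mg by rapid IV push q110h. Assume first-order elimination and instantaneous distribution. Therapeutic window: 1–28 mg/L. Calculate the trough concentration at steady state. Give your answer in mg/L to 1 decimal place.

2.1 mg/L

τ/t½ = 110/31 ≈ 3.5484, so fraction remaining f = (1/2)^(110/31) ≈ 0.0855.
At steady state, accumulation factor R = 1/(1 − e^(−kτ)) ≈ 1.0935.
Each bolus raises the concentration by D/Vd = 2406/108 ≈ 22.278 mg/L.
Cmax,ss = C₀/(1 − f) ≈ 22.278/0.9145 ≈ 24.361 mg/L.
One interval later, Cmin,ss = Cmax,ss·e^(−kτ) ≈ 24.361 × 0.0855 ≈ 2.083 mg/L.
Trough 2.1 mg/L vs MEC 1 mg/L: adequate.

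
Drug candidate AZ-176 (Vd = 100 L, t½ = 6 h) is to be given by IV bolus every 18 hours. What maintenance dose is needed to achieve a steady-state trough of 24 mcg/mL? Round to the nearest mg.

16800 mg

τ/t½ = 18/6 ≈ 3, so f = (1/2)^(18/6) ≈ 0.125000.
Cmin,ss = (D/Vd)·f/(1−f), so D = Cmin,ss·Vd·(1−f)/f.
D = 24 × 100 × (1−f)/f ≈ 24 × 100 × 7.00000 ≈ 16800.00 mg.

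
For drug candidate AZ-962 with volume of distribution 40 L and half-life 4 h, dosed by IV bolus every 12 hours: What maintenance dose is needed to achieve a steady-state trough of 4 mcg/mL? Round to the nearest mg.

1120 mg

τ/t½ = 12/4 ≈ 3, so f = (1/2)^(12/4) ≈ 0.125000.
Cmin,ss = (D/Vd)·f/(1−f), so D = Cmin,ss·Vd·(1−f)/f.
D = 4 × 40 × (1−f)/f ≈ 4 × 40 × 7.00000 ≈ 1120.00 mg.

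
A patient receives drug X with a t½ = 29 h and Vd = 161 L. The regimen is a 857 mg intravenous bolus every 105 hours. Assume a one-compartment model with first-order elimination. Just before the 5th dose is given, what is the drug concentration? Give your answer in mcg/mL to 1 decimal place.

f = (1/2)^(τ/t½) = (1/2)^(105/29) ≈ 0.0813.
C₀ = D/Vd = 857/161 ≈ 5.323 mcg/mL.
Before the 5th dose, 4 doses have been given. Superposition: Cmin = C₀·(f + f² + … + f^4).
≈ 5.323 × (0.0813 + 0.0066 + 0.0005 + 0.0000) ≈ 5.323 × 0.0884 ≈ 0.471 mcg/mL.

0.5 mcg/mL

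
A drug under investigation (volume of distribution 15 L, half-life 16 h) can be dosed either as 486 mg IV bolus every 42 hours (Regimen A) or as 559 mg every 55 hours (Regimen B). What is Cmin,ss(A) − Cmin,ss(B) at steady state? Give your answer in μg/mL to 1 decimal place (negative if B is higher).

2.5 μg/mL

Regimen A: f = (1/2)^(42/16) ≈ 0.1621; Cmin,ss = (486/15)·f/(1−f) ≈ 6.268 μg/mL.
Regimen B: f = (1/2)^(55/16) ≈ 0.0923; Cmin,ss = (559/15)·f/(1−f) ≈ 3.789 μg/mL.
Difference ≈ 6.268 − 3.789 ≈ 2.479 μg/mL.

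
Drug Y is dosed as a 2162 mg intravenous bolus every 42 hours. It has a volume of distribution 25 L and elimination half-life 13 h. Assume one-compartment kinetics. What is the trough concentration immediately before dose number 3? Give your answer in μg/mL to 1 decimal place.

f = (1/2)^(τ/t½) = (1/2)^(42/13) ≈ 0.1065.
C₀ = D/Vd = 2162/25 ≈ 86.480 μg/mL.
Before the 3rd dose, 2 doses have been given. Superposition: Cmin = C₀·(f + f²).
≈ 86.480 × (0.1065 + 0.0113) ≈ 86.480 × 0.1178 ≈ 10.187 μg/mL.

10.2 μg/mL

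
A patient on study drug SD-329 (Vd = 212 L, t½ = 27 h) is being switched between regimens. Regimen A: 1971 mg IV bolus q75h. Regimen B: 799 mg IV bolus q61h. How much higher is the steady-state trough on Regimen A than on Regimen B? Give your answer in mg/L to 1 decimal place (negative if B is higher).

Regimen A: f = (1/2)^(75/27) ≈ 0.1458; Cmin,ss = (1971/212)·f/(1−f) ≈ 1.587 mg/L.
Regimen B: f = (1/2)^(61/27) ≈ 0.2089; Cmin,ss = (799/212)·f/(1−f) ≈ 0.995 mg/L.
Difference ≈ 1.587 − 0.995 ≈ 0.592 mg/L.

0.6 mg/L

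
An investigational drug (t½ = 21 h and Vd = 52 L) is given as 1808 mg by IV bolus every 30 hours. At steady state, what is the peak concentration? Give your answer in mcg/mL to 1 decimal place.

55.3 mcg/mL

τ/t½ = 30/21 ≈ 1.4286, so fraction remaining f = (1/2)^(30/21) ≈ 0.3715.
Accumulation ratio R = 1/(1 − f) ≈ 1/0.6285 ≈ 1.5911.
Single-dose peak C₀ = D/Vd = 1808/52 ≈ 34.769 mcg/mL.
Cmax,ss = C₀/(1 − f) ≈ 34.769/0.6285 ≈ 55.321 mcg/mL.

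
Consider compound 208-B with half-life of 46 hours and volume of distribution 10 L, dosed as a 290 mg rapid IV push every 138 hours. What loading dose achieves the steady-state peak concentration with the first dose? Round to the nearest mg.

f = (1/2)^(138/46) ≈ 0.125000; accumulation ratio R = 1/(1−f) ≈ 1.14286.
Loading dose to hit Cmax,ss on first dose: D_load = D_maint·R ≈ 290 × 1.14286 ≈ 331.43 mg.

331 mg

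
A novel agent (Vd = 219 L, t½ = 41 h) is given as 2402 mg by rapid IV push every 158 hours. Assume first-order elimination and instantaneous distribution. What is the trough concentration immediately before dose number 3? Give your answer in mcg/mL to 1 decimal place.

0.8 mcg/mL

f = (1/2)^(τ/t½) = (1/2)^(158/41) ≈ 0.0692.
C₀ = D/Vd = 2402/219 ≈ 10.968 mcg/mL.
Before the 3rd dose, 2 doses have been given. Superposition: Cmin = C₀·(f + f²).
≈ 10.968 × (0.0692 + 0.0048) ≈ 10.968 × 0.0740 ≈ 0.812 mcg/mL.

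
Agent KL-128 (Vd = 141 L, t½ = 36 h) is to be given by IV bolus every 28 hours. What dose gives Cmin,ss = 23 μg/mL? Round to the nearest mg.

2317 mg

τ/t½ = 28/36 ≈ 0.77778, so f = (1/2)^(28/36) ≈ 0.583265.
Cmin,ss = (D/Vd)·f/(1−f), so D = Cmin,ss·Vd·(1−f)/f.
D = 23 × 141 × (1−f)/f ≈ 23 × 141 × 0.71449 ≈ 2317.09 mg.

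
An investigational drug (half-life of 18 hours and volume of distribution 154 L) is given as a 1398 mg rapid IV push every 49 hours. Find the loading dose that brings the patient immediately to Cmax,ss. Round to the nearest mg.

1648 mg

f = (1/2)^(49/18) ≈ 0.151541; accumulation ratio R = 1/(1−f) ≈ 1.17861.
Loading dose to hit Cmax,ss on first dose: D_load = D_maint·R ≈ 1398 × 1.17861 ≈ 1647.70 mg.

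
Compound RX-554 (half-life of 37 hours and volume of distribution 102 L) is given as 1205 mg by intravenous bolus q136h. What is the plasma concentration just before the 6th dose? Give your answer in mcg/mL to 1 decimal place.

f = (1/2)^(τ/t½) = (1/2)^(136/37) ≈ 0.0783.
C₀ = D/Vd = 1205/102 ≈ 11.814 mcg/mL.
Before the 6th dose, 5 doses have been given. Superposition: Cmin = C₀·(f + f² + … + f^5).
≈ 11.814 × (0.0783 + 0.0061 + 0.0005 + 0.0000 + 0.0000) ≈ 11.814 × 0.0849 ≈ 1.003 mcg/mL.

1.0 mcg/mL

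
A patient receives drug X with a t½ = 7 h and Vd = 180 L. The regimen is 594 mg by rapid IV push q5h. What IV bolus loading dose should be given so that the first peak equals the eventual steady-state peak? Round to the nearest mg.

1521 mg

f = (1/2)^(5/7) ≈ 0.609507; accumulation ratio R = 1/(1−f) ≈ 2.56087.
Loading dose to hit Cmax,ss on first dose: D_load = D_maint·R ≈ 594 × 2.56087 ≈ 1521.16 mg.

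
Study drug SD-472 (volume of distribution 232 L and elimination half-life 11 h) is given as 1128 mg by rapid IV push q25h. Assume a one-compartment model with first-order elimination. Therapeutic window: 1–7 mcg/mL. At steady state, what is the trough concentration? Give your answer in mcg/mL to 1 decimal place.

Over one 25-h interval, 25/11 ≈ 2.2727 half-lives elapse, leaving f ≈ 0.2069 of each dose.
At steady state, accumulation factor R = 1/(1 − e^(−kτ)) ≈ 1.2609.
Single-dose peak C₀ = D/Vd = 1128/232 ≈ 4.862 mcg/mL.
Steady-state peak Cmax,ss = C₀·R ≈ 4.862 × 1.2609 ≈ 6.130 mcg/mL.
One interval later, Cmin,ss = Cmax,ss·e^(−kτ) ≈ 6.130 × 0.2069 ≈ 1.268 mcg/mL.
Trough 1.3 mcg/mL vs MEC 1 mcg/mL: adequate.

1.3 mcg/mL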